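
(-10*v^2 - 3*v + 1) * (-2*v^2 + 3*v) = 20*v^4 - 24*v^3 - 11*v^2 + 3*v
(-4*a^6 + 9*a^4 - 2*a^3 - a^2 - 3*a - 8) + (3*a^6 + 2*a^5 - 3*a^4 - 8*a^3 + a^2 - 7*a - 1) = -a^6 + 2*a^5 + 6*a^4 - 10*a^3 - 10*a - 9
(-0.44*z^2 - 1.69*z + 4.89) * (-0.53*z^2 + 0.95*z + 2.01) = 0.2332*z^4 + 0.4777*z^3 - 5.0816*z^2 + 1.2486*z + 9.8289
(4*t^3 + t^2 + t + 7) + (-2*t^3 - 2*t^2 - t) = 2*t^3 - t^2 + 7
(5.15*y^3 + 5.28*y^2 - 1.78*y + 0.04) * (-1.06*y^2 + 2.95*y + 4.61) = -5.459*y^5 + 9.5957*y^4 + 41.2043*y^3 + 19.0474*y^2 - 8.0878*y + 0.1844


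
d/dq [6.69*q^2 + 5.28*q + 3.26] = 13.38*q + 5.28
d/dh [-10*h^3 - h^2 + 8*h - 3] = -30*h^2 - 2*h + 8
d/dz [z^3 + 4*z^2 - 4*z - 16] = 3*z^2 + 8*z - 4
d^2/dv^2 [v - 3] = 0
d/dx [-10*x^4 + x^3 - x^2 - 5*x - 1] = -40*x^3 + 3*x^2 - 2*x - 5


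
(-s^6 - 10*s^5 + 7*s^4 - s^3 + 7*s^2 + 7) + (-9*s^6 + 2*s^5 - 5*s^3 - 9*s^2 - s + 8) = -10*s^6 - 8*s^5 + 7*s^4 - 6*s^3 - 2*s^2 - s + 15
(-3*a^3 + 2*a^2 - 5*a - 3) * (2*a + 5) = -6*a^4 - 11*a^3 - 31*a - 15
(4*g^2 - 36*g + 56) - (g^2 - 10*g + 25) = 3*g^2 - 26*g + 31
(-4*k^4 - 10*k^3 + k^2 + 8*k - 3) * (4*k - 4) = -16*k^5 - 24*k^4 + 44*k^3 + 28*k^2 - 44*k + 12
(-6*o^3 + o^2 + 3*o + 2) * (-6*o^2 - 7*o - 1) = 36*o^5 + 36*o^4 - 19*o^3 - 34*o^2 - 17*o - 2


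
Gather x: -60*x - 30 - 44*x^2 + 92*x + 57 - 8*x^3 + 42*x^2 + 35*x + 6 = -8*x^3 - 2*x^2 + 67*x + 33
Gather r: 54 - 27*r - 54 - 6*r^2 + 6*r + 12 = -6*r^2 - 21*r + 12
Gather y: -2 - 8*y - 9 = -8*y - 11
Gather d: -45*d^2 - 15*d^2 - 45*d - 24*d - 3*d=-60*d^2 - 72*d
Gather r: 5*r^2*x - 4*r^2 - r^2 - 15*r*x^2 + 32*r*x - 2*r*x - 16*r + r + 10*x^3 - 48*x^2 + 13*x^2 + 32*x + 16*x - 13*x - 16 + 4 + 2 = r^2*(5*x - 5) + r*(-15*x^2 + 30*x - 15) + 10*x^3 - 35*x^2 + 35*x - 10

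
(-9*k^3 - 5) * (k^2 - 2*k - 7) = -9*k^5 + 18*k^4 + 63*k^3 - 5*k^2 + 10*k + 35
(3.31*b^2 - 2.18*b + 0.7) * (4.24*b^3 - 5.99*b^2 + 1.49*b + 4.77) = 14.0344*b^5 - 29.0701*b^4 + 20.9581*b^3 + 8.3475*b^2 - 9.3556*b + 3.339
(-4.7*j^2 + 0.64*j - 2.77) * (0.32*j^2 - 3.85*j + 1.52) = -1.504*j^4 + 18.2998*j^3 - 10.4944*j^2 + 11.6373*j - 4.2104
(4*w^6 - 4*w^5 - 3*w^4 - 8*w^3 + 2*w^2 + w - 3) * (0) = 0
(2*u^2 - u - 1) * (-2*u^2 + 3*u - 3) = -4*u^4 + 8*u^3 - 7*u^2 + 3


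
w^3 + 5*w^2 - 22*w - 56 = (w - 4)*(w + 2)*(w + 7)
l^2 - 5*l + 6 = (l - 3)*(l - 2)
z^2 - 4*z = z*(z - 4)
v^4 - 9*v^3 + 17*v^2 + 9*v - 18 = (v - 6)*(v - 3)*(v - 1)*(v + 1)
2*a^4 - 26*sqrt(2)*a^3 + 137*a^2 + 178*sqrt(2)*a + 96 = (a - 8*sqrt(2))*(a - 6*sqrt(2))*(sqrt(2)*a + 1)^2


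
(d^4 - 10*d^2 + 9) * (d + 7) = d^5 + 7*d^4 - 10*d^3 - 70*d^2 + 9*d + 63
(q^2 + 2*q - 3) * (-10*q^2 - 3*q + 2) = -10*q^4 - 23*q^3 + 26*q^2 + 13*q - 6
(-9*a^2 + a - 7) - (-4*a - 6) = -9*a^2 + 5*a - 1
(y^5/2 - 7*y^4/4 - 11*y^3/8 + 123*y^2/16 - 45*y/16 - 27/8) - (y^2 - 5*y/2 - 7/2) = y^5/2 - 7*y^4/4 - 11*y^3/8 + 107*y^2/16 - 5*y/16 + 1/8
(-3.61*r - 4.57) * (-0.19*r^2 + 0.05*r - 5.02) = 0.6859*r^3 + 0.6878*r^2 + 17.8937*r + 22.9414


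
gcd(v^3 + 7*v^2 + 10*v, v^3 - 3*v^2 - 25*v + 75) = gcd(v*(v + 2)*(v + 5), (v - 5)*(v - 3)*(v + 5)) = v + 5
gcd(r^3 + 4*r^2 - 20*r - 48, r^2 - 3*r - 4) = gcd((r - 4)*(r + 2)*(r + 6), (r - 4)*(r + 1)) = r - 4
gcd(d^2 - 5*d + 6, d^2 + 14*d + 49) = 1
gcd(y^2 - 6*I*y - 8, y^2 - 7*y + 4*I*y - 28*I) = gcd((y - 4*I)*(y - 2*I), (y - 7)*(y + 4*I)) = 1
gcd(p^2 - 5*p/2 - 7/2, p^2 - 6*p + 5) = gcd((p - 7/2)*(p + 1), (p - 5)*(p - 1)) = 1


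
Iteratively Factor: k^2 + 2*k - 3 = (k + 3)*(k - 1)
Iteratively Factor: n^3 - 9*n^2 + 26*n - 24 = (n - 3)*(n^2 - 6*n + 8) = (n - 3)*(n - 2)*(n - 4)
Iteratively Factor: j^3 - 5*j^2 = (j)*(j^2 - 5*j) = j*(j - 5)*(j)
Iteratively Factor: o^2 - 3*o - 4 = (o - 4)*(o + 1)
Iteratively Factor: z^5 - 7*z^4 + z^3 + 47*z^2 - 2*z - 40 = (z - 4)*(z^4 - 3*z^3 - 11*z^2 + 3*z + 10) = (z - 4)*(z + 2)*(z^3 - 5*z^2 - z + 5) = (z - 4)*(z - 1)*(z + 2)*(z^2 - 4*z - 5) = (z - 5)*(z - 4)*(z - 1)*(z + 2)*(z + 1)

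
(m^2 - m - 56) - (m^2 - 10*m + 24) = 9*m - 80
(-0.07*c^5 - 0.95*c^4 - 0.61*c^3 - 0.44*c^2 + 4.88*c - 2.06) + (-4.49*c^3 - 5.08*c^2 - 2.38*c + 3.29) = -0.07*c^5 - 0.95*c^4 - 5.1*c^3 - 5.52*c^2 + 2.5*c + 1.23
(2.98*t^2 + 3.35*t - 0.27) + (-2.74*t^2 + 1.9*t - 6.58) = 0.24*t^2 + 5.25*t - 6.85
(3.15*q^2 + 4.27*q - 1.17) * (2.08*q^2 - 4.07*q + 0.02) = 6.552*q^4 - 3.9389*q^3 - 19.7495*q^2 + 4.8473*q - 0.0234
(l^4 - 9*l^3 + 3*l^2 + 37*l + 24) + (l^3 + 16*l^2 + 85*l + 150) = l^4 - 8*l^3 + 19*l^2 + 122*l + 174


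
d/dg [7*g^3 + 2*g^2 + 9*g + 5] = 21*g^2 + 4*g + 9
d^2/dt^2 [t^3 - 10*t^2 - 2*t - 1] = 6*t - 20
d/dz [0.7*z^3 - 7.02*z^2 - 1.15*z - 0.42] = 2.1*z^2 - 14.04*z - 1.15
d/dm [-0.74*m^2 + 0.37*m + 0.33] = 0.37 - 1.48*m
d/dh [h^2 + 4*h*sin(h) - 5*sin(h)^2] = 4*h*cos(h) + 2*h + 4*sin(h) - 5*sin(2*h)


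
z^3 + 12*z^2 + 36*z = z*(z + 6)^2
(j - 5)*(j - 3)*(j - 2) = j^3 - 10*j^2 + 31*j - 30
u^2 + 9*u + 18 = (u + 3)*(u + 6)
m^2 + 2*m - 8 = (m - 2)*(m + 4)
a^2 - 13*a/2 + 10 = (a - 4)*(a - 5/2)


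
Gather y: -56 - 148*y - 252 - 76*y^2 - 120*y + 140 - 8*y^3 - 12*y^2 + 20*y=-8*y^3 - 88*y^2 - 248*y - 168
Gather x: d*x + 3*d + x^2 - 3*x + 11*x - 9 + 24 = 3*d + x^2 + x*(d + 8) + 15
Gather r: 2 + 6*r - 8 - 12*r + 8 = 2 - 6*r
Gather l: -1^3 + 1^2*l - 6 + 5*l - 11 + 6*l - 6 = 12*l - 24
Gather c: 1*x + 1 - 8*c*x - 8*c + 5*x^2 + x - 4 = c*(-8*x - 8) + 5*x^2 + 2*x - 3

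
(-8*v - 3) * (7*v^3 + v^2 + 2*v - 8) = -56*v^4 - 29*v^3 - 19*v^2 + 58*v + 24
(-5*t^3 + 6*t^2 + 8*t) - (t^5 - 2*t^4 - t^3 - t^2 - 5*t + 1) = -t^5 + 2*t^4 - 4*t^3 + 7*t^2 + 13*t - 1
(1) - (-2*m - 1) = 2*m + 2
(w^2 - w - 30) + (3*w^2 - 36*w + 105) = 4*w^2 - 37*w + 75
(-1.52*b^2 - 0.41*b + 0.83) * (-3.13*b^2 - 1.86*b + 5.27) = 4.7576*b^4 + 4.1105*b^3 - 9.8457*b^2 - 3.7045*b + 4.3741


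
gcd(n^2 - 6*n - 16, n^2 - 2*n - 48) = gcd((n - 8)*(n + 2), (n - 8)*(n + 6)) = n - 8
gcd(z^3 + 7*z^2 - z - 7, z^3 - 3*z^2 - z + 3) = z^2 - 1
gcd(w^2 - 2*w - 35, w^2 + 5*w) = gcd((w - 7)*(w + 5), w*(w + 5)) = w + 5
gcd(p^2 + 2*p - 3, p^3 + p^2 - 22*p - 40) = 1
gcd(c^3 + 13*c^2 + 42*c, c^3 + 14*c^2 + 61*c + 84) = c + 7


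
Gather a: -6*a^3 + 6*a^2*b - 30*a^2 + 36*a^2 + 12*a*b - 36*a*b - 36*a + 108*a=-6*a^3 + a^2*(6*b + 6) + a*(72 - 24*b)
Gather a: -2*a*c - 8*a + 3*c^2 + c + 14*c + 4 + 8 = a*(-2*c - 8) + 3*c^2 + 15*c + 12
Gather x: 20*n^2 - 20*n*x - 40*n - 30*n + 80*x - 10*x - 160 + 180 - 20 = 20*n^2 - 70*n + x*(70 - 20*n)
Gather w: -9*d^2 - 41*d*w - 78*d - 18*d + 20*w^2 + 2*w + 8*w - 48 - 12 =-9*d^2 - 96*d + 20*w^2 + w*(10 - 41*d) - 60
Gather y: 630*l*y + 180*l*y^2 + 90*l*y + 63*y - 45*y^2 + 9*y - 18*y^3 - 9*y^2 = -18*y^3 + y^2*(180*l - 54) + y*(720*l + 72)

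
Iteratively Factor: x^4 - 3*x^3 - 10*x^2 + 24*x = (x - 2)*(x^3 - x^2 - 12*x) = x*(x - 2)*(x^2 - x - 12) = x*(x - 4)*(x - 2)*(x + 3)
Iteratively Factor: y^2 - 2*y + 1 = (y - 1)*(y - 1)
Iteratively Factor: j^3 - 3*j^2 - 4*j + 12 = (j - 2)*(j^2 - j - 6) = (j - 2)*(j + 2)*(j - 3)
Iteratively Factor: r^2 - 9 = (r + 3)*(r - 3)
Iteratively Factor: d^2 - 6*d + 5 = (d - 1)*(d - 5)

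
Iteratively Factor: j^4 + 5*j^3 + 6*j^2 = (j + 3)*(j^3 + 2*j^2) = (j + 2)*(j + 3)*(j^2) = j*(j + 2)*(j + 3)*(j)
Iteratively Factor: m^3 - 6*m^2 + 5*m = (m - 1)*(m^2 - 5*m) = (m - 5)*(m - 1)*(m)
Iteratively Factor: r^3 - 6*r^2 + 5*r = (r)*(r^2 - 6*r + 5) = r*(r - 1)*(r - 5)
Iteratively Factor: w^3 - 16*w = (w + 4)*(w^2 - 4*w) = w*(w + 4)*(w - 4)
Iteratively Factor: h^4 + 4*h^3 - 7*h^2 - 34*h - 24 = (h - 3)*(h^3 + 7*h^2 + 14*h + 8) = (h - 3)*(h + 1)*(h^2 + 6*h + 8) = (h - 3)*(h + 1)*(h + 2)*(h + 4)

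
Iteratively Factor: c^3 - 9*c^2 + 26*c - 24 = (c - 2)*(c^2 - 7*c + 12) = (c - 4)*(c - 2)*(c - 3)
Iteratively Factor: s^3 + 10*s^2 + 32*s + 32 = (s + 4)*(s^2 + 6*s + 8) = (s + 2)*(s + 4)*(s + 4)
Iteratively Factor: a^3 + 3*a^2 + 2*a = (a + 2)*(a^2 + a) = (a + 1)*(a + 2)*(a)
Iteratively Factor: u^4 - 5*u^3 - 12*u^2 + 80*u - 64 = (u - 4)*(u^3 - u^2 - 16*u + 16) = (u - 4)^2*(u^2 + 3*u - 4) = (u - 4)^2*(u - 1)*(u + 4)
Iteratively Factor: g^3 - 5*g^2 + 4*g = (g - 4)*(g^2 - g) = g*(g - 4)*(g - 1)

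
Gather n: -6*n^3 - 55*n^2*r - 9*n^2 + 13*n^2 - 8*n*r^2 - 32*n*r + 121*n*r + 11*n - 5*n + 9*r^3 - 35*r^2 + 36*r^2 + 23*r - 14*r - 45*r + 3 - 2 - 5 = -6*n^3 + n^2*(4 - 55*r) + n*(-8*r^2 + 89*r + 6) + 9*r^3 + r^2 - 36*r - 4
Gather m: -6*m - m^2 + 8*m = -m^2 + 2*m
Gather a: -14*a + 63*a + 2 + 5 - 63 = 49*a - 56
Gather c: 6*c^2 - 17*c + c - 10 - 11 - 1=6*c^2 - 16*c - 22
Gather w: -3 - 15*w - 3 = -15*w - 6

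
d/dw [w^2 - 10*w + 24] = 2*w - 10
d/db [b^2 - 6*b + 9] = 2*b - 6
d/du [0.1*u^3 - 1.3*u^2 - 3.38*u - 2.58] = 0.3*u^2 - 2.6*u - 3.38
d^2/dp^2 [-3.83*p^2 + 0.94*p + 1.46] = -7.66000000000000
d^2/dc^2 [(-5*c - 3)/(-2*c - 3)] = -36/(2*c + 3)^3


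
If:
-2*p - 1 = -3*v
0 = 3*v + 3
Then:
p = -2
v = -1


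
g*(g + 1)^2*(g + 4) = g^4 + 6*g^3 + 9*g^2 + 4*g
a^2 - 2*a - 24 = (a - 6)*(a + 4)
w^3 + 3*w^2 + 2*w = w*(w + 1)*(w + 2)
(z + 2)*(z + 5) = z^2 + 7*z + 10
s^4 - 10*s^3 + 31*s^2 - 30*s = s*(s - 5)*(s - 3)*(s - 2)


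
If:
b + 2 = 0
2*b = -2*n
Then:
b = -2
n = 2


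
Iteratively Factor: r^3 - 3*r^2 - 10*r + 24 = (r - 4)*(r^2 + r - 6) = (r - 4)*(r - 2)*(r + 3)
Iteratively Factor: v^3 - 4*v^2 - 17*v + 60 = (v + 4)*(v^2 - 8*v + 15) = (v - 5)*(v + 4)*(v - 3)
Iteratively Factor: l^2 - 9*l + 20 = (l - 5)*(l - 4)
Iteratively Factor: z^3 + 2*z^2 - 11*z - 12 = (z + 1)*(z^2 + z - 12) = (z - 3)*(z + 1)*(z + 4)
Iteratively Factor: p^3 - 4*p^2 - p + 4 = (p - 1)*(p^2 - 3*p - 4) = (p - 4)*(p - 1)*(p + 1)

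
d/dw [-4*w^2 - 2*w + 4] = -8*w - 2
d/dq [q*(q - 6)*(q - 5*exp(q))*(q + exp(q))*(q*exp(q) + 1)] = q*(q - 6)*(q + 1)*(q - 5*exp(q))*(q + exp(q))*exp(q) + q*(q - 6)*(q - 5*exp(q))*(q*exp(q) + 1)*(exp(q) + 1) - q*(q - 6)*(q + exp(q))*(q*exp(q) + 1)*(5*exp(q) - 1) + q*(q - 5*exp(q))*(q + exp(q))*(q*exp(q) + 1) + (q - 6)*(q - 5*exp(q))*(q + exp(q))*(q*exp(q) + 1)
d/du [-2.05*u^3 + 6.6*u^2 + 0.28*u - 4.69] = -6.15*u^2 + 13.2*u + 0.28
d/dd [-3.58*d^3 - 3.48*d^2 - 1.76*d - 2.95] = -10.74*d^2 - 6.96*d - 1.76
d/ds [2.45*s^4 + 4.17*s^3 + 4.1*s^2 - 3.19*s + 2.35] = 9.8*s^3 + 12.51*s^2 + 8.2*s - 3.19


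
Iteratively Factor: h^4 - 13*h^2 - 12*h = (h + 1)*(h^3 - h^2 - 12*h) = (h - 4)*(h + 1)*(h^2 + 3*h) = (h - 4)*(h + 1)*(h + 3)*(h)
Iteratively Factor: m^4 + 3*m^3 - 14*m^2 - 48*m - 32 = (m - 4)*(m^3 + 7*m^2 + 14*m + 8) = (m - 4)*(m + 1)*(m^2 + 6*m + 8) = (m - 4)*(m + 1)*(m + 2)*(m + 4)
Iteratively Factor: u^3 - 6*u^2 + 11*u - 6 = (u - 1)*(u^2 - 5*u + 6) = (u - 2)*(u - 1)*(u - 3)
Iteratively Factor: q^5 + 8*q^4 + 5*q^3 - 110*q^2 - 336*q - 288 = (q + 2)*(q^4 + 6*q^3 - 7*q^2 - 96*q - 144) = (q + 2)*(q + 3)*(q^3 + 3*q^2 - 16*q - 48) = (q + 2)*(q + 3)*(q + 4)*(q^2 - q - 12) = (q - 4)*(q + 2)*(q + 3)*(q + 4)*(q + 3)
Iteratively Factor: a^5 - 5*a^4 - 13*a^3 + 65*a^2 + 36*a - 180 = (a - 5)*(a^4 - 13*a^2 + 36) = (a - 5)*(a - 3)*(a^3 + 3*a^2 - 4*a - 12) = (a - 5)*(a - 3)*(a + 3)*(a^2 - 4) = (a - 5)*(a - 3)*(a + 2)*(a + 3)*(a - 2)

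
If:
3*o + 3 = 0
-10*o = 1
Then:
No Solution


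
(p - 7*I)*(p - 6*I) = p^2 - 13*I*p - 42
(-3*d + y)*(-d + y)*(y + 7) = 3*d^2*y + 21*d^2 - 4*d*y^2 - 28*d*y + y^3 + 7*y^2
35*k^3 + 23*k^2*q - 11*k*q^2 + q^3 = (-7*k + q)*(-5*k + q)*(k + q)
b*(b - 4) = b^2 - 4*b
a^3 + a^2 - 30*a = a*(a - 5)*(a + 6)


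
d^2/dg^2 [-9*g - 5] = 0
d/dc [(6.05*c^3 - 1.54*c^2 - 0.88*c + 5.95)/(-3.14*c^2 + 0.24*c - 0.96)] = (-18.997*c^4 + 2.904*c^3 - 20.5568*c^2 + 40.3228*c - 0.5832)/(9.8596*c^4 - 1.5072*c^3 + 6.0864*c^2 - 0.4608*c + 0.9216)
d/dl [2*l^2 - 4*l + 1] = 4*l - 4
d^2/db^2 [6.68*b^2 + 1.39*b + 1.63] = 13.3600000000000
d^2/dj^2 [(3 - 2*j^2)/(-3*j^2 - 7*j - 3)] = 6*(-14*j^3 - 45*j^2 - 63*j - 34)/(27*j^6 + 189*j^5 + 522*j^4 + 721*j^3 + 522*j^2 + 189*j + 27)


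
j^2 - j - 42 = (j - 7)*(j + 6)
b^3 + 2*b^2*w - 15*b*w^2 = b*(b - 3*w)*(b + 5*w)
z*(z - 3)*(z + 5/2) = z^3 - z^2/2 - 15*z/2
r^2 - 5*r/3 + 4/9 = (r - 4/3)*(r - 1/3)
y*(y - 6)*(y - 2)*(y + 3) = y^4 - 5*y^3 - 12*y^2 + 36*y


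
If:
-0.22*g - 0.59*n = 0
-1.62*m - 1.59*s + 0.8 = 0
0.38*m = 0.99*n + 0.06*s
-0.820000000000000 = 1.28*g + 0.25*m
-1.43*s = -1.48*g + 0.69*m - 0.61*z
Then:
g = -0.78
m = 0.72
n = 0.29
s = -0.23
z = 2.17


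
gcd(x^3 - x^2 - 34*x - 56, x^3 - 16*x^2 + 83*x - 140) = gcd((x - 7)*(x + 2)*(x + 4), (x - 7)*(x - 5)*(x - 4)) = x - 7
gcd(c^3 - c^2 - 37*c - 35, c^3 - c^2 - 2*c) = c + 1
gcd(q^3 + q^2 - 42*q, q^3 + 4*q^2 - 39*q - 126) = q^2 + q - 42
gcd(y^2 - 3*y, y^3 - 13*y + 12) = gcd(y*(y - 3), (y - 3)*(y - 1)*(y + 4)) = y - 3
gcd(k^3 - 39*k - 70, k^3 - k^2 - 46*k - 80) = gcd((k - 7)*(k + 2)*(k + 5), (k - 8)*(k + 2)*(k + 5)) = k^2 + 7*k + 10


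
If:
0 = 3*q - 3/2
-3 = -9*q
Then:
No Solution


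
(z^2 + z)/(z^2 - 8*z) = (z + 1)/(z - 8)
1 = 1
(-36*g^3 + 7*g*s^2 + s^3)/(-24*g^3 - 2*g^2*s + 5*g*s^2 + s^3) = (6*g + s)/(4*g + s)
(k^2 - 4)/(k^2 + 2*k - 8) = (k + 2)/(k + 4)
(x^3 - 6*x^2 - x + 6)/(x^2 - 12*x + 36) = (x^2 - 1)/(x - 6)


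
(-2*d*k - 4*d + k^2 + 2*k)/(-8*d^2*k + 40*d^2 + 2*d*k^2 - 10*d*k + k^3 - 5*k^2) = (k + 2)/(4*d*k - 20*d + k^2 - 5*k)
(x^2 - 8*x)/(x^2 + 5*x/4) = 4*(x - 8)/(4*x + 5)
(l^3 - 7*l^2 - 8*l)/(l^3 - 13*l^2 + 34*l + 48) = l/(l - 6)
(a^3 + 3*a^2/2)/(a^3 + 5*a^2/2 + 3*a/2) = a/(a + 1)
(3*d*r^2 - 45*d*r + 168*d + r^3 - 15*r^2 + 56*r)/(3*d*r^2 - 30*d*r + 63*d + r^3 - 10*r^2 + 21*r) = (r - 8)/(r - 3)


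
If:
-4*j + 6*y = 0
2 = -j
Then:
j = -2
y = -4/3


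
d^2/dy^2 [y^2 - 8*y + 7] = 2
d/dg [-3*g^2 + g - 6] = 1 - 6*g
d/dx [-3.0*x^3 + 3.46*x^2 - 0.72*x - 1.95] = -9.0*x^2 + 6.92*x - 0.72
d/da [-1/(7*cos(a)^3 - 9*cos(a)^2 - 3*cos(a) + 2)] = 3*(-7*cos(a)^2 + 6*cos(a) + 1)*sin(a)/(7*cos(a)^3 - 9*cos(a)^2 - 3*cos(a) + 2)^2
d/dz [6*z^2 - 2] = 12*z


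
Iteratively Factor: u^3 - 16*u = (u)*(u^2 - 16) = u*(u + 4)*(u - 4)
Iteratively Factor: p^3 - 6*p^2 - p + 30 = (p - 5)*(p^2 - p - 6) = (p - 5)*(p - 3)*(p + 2)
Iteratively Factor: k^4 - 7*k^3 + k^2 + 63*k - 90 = (k + 3)*(k^3 - 10*k^2 + 31*k - 30) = (k - 5)*(k + 3)*(k^2 - 5*k + 6) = (k - 5)*(k - 2)*(k + 3)*(k - 3)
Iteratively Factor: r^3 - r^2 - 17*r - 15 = (r + 1)*(r^2 - 2*r - 15) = (r + 1)*(r + 3)*(r - 5)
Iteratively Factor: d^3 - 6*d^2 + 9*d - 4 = (d - 4)*(d^2 - 2*d + 1) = (d - 4)*(d - 1)*(d - 1)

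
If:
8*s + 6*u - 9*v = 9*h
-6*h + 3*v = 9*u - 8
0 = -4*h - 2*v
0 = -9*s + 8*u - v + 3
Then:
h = 1160/543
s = -169/181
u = -1064/543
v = -2320/543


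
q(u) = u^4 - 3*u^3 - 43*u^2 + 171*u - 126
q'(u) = 4*u^3 - 9*u^2 - 86*u + 171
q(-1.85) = -558.81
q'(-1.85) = 273.97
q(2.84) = 9.15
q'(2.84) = -54.21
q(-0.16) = -154.45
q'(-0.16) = 184.51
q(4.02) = -67.21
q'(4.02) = -60.30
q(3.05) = -3.04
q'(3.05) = -61.53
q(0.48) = -54.11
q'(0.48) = 128.09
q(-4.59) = -1082.85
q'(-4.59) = -10.68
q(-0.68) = -261.01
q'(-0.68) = 224.06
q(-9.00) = 3600.00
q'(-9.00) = -2700.00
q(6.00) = 0.00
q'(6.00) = 195.00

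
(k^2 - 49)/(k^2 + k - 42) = (k - 7)/(k - 6)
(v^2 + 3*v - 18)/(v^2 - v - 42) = (v - 3)/(v - 7)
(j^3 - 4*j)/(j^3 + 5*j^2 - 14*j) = (j + 2)/(j + 7)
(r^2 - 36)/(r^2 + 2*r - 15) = (r^2 - 36)/(r^2 + 2*r - 15)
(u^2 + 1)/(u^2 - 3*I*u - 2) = (u + I)/(u - 2*I)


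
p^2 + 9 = (p - 3*I)*(p + 3*I)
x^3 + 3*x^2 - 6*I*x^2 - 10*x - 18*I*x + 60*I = (x - 2)*(x + 5)*(x - 6*I)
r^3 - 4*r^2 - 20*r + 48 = (r - 6)*(r - 2)*(r + 4)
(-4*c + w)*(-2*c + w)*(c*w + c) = 8*c^3*w + 8*c^3 - 6*c^2*w^2 - 6*c^2*w + c*w^3 + c*w^2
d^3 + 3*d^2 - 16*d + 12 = (d - 2)*(d - 1)*(d + 6)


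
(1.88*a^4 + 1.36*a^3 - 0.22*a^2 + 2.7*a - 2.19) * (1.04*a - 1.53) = 1.9552*a^5 - 1.462*a^4 - 2.3096*a^3 + 3.1446*a^2 - 6.4086*a + 3.3507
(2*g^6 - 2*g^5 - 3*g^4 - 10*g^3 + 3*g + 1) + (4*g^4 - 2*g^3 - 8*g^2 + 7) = 2*g^6 - 2*g^5 + g^4 - 12*g^3 - 8*g^2 + 3*g + 8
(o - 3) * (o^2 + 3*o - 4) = o^3 - 13*o + 12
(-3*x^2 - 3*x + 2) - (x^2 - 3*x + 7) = -4*x^2 - 5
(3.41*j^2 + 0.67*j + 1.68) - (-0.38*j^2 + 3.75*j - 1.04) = 3.79*j^2 - 3.08*j + 2.72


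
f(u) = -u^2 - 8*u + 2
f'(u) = -2*u - 8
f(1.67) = -14.15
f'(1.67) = -11.34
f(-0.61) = 6.51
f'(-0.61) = -6.78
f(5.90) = -80.01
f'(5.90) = -19.80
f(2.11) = -19.33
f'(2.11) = -12.22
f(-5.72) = 15.04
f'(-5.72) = 3.44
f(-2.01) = 14.04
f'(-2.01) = -3.98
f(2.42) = -23.22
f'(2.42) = -12.84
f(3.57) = -39.30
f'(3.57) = -15.14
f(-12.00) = -46.00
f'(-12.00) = 16.00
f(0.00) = 2.00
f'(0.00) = -8.00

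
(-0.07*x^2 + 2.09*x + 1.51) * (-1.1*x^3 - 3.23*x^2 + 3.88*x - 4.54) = 0.077*x^5 - 2.0729*x^4 - 8.6833*x^3 + 3.5497*x^2 - 3.6298*x - 6.8554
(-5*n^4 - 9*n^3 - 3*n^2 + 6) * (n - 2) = -5*n^5 + n^4 + 15*n^3 + 6*n^2 + 6*n - 12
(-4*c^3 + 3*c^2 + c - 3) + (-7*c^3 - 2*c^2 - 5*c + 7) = -11*c^3 + c^2 - 4*c + 4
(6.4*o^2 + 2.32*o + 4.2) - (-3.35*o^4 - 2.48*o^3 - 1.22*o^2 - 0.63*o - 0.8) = 3.35*o^4 + 2.48*o^3 + 7.62*o^2 + 2.95*o + 5.0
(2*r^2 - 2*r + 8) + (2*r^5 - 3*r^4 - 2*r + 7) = 2*r^5 - 3*r^4 + 2*r^2 - 4*r + 15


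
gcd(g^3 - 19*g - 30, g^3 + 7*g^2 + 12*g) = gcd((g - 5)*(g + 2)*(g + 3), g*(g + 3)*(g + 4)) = g + 3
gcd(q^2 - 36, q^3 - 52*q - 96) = q + 6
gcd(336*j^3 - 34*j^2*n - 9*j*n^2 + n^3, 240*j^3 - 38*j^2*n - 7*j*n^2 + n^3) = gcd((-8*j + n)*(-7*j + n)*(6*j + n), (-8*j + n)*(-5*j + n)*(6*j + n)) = 48*j^2 + 2*j*n - n^2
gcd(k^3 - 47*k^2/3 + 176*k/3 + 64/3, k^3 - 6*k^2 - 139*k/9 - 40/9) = k^2 - 23*k/3 - 8/3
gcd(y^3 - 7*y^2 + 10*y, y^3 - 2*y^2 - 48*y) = y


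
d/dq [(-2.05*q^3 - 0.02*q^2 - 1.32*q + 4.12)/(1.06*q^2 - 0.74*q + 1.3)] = (-2.173*q^4 + 3.034*q^3 - 6.581*q^2 - 8.7864*q + 1.3328)/(1.1236*q^4 - 1.5688*q^3 + 3.3036*q^2 - 1.924*q + 1.69)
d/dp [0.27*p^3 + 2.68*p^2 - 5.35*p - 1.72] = 0.81*p^2 + 5.36*p - 5.35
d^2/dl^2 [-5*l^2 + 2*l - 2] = -10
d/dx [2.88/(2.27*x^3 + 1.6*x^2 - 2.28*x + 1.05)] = (-19.6128*x^2 - 9.216*x + 6.5664)/(2.27*x^3 + 1.6*x^2 - 2.28*x + 1.05)^2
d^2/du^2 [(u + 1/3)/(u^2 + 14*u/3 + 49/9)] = 54*(3*u - 11)/(81*u^4 + 756*u^3 + 2646*u^2 + 4116*u + 2401)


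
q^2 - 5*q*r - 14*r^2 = (q - 7*r)*(q + 2*r)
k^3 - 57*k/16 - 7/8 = (k - 2)*(k + 1/4)*(k + 7/4)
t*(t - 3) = t^2 - 3*t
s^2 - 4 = (s - 2)*(s + 2)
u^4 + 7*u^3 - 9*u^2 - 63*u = u*(u - 3)*(u + 3)*(u + 7)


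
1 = 1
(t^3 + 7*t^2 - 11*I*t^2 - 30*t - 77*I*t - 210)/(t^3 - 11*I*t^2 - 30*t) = (t + 7)/t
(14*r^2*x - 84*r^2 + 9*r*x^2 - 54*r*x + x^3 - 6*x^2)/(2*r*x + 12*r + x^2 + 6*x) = (7*r*x - 42*r + x^2 - 6*x)/(x + 6)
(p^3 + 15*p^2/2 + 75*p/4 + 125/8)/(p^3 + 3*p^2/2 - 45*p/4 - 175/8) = (2*p + 5)/(2*p - 7)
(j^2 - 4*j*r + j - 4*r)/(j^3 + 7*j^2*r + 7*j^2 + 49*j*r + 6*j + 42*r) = (j - 4*r)/(j^2 + 7*j*r + 6*j + 42*r)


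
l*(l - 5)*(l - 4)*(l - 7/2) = l^4 - 25*l^3/2 + 103*l^2/2 - 70*l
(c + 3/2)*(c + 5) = c^2 + 13*c/2 + 15/2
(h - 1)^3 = h^3 - 3*h^2 + 3*h - 1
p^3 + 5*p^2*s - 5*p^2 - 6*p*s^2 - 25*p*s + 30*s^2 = (p - 5)*(p - s)*(p + 6*s)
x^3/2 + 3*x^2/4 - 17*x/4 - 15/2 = (x/2 + 1)*(x - 3)*(x + 5/2)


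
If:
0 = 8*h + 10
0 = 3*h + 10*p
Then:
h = -5/4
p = 3/8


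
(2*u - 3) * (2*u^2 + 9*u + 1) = 4*u^3 + 12*u^2 - 25*u - 3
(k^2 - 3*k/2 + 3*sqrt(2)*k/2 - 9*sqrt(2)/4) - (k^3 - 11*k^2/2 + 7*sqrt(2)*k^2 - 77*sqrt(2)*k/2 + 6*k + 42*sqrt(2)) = -k^3 - 7*sqrt(2)*k^2 + 13*k^2/2 - 15*k/2 + 40*sqrt(2)*k - 177*sqrt(2)/4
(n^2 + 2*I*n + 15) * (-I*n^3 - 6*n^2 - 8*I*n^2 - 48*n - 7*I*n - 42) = -I*n^5 - 4*n^4 - 8*I*n^4 - 32*n^3 - 34*I*n^3 - 118*n^2 - 216*I*n^2 - 720*n - 189*I*n - 630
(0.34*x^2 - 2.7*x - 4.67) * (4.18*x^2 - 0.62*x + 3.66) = 1.4212*x^4 - 11.4968*x^3 - 16.6022*x^2 - 6.9866*x - 17.0922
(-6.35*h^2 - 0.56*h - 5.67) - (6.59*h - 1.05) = -6.35*h^2 - 7.15*h - 4.62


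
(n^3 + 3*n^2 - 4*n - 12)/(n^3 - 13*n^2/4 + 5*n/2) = 4*(n^2 + 5*n + 6)/(n*(4*n - 5))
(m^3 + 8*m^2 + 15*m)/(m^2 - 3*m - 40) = m*(m + 3)/(m - 8)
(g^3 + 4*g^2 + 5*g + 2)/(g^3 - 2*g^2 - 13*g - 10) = (g + 1)/(g - 5)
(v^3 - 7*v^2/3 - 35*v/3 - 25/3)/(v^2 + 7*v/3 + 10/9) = 3*(v^2 - 4*v - 5)/(3*v + 2)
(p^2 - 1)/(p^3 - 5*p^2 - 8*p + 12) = (p + 1)/(p^2 - 4*p - 12)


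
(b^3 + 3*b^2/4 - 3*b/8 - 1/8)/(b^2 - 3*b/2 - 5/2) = (8*b^2 - 2*b - 1)/(4*(2*b - 5))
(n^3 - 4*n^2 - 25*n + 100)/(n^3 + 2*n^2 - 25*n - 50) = (n - 4)/(n + 2)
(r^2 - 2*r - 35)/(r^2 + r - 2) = (r^2 - 2*r - 35)/(r^2 + r - 2)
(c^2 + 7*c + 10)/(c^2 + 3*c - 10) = (c + 2)/(c - 2)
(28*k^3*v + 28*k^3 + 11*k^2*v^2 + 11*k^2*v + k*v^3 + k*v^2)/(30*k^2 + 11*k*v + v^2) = k*(28*k^2*v + 28*k^2 + 11*k*v^2 + 11*k*v + v^3 + v^2)/(30*k^2 + 11*k*v + v^2)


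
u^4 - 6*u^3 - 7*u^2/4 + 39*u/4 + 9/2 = (u - 6)*(u - 3/2)*(u + 1/2)*(u + 1)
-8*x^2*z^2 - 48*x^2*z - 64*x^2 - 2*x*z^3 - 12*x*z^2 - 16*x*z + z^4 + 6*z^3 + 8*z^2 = (-4*x + z)*(2*x + z)*(z + 2)*(z + 4)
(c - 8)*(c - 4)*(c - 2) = c^3 - 14*c^2 + 56*c - 64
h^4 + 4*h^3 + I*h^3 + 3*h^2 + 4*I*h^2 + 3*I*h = h*(h + 1)*(h + 3)*(h + I)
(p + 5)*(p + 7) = p^2 + 12*p + 35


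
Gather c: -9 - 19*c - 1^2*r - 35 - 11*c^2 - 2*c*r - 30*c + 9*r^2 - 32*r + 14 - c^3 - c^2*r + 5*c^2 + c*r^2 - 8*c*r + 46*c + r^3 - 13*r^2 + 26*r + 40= -c^3 + c^2*(-r - 6) + c*(r^2 - 10*r - 3) + r^3 - 4*r^2 - 7*r + 10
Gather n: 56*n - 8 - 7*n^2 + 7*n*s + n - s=-7*n^2 + n*(7*s + 57) - s - 8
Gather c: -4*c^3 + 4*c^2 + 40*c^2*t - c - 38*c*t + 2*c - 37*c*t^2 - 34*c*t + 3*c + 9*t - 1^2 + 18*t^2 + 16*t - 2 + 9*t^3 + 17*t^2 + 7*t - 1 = -4*c^3 + c^2*(40*t + 4) + c*(-37*t^2 - 72*t + 4) + 9*t^3 + 35*t^2 + 32*t - 4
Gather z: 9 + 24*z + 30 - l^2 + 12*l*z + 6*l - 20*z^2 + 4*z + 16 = -l^2 + 6*l - 20*z^2 + z*(12*l + 28) + 55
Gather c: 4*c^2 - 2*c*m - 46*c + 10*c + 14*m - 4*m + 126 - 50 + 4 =4*c^2 + c*(-2*m - 36) + 10*m + 80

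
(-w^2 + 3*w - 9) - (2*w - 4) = -w^2 + w - 5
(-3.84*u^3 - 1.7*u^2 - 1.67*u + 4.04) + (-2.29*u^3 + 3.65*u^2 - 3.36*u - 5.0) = -6.13*u^3 + 1.95*u^2 - 5.03*u - 0.96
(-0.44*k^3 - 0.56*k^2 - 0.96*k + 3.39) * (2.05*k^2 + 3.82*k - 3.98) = -0.902*k^5 - 2.8288*k^4 - 2.356*k^3 + 5.5111*k^2 + 16.7706*k - 13.4922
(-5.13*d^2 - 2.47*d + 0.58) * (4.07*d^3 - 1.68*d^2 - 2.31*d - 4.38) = -20.8791*d^5 - 1.4345*d^4 + 18.3605*d^3 + 27.2007*d^2 + 9.4788*d - 2.5404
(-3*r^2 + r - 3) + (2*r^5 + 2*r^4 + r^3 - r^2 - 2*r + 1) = 2*r^5 + 2*r^4 + r^3 - 4*r^2 - r - 2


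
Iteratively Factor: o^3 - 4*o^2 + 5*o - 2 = (o - 1)*(o^2 - 3*o + 2) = (o - 1)^2*(o - 2)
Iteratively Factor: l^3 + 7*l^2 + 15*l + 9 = (l + 3)*(l^2 + 4*l + 3) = (l + 1)*(l + 3)*(l + 3)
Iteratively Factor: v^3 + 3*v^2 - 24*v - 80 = (v + 4)*(v^2 - v - 20) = (v + 4)^2*(v - 5)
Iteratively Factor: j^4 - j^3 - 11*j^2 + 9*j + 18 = (j + 1)*(j^3 - 2*j^2 - 9*j + 18) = (j - 3)*(j + 1)*(j^2 + j - 6) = (j - 3)*(j - 2)*(j + 1)*(j + 3)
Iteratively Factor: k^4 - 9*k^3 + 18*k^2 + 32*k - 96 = (k + 2)*(k^3 - 11*k^2 + 40*k - 48) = (k - 3)*(k + 2)*(k^2 - 8*k + 16) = (k - 4)*(k - 3)*(k + 2)*(k - 4)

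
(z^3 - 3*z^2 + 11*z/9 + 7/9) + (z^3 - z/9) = 2*z^3 - 3*z^2 + 10*z/9 + 7/9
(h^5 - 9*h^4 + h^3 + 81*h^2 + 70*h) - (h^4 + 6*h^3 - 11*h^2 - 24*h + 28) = h^5 - 10*h^4 - 5*h^3 + 92*h^2 + 94*h - 28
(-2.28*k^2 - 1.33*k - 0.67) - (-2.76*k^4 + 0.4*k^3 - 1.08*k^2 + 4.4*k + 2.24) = 2.76*k^4 - 0.4*k^3 - 1.2*k^2 - 5.73*k - 2.91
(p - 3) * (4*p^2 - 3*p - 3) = 4*p^3 - 15*p^2 + 6*p + 9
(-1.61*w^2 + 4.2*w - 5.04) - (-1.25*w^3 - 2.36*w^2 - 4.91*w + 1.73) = 1.25*w^3 + 0.75*w^2 + 9.11*w - 6.77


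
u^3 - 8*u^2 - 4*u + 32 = (u - 8)*(u - 2)*(u + 2)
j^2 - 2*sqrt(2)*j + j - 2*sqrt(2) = (j + 1)*(j - 2*sqrt(2))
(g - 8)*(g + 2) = g^2 - 6*g - 16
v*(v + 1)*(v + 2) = v^3 + 3*v^2 + 2*v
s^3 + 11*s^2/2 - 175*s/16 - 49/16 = (s - 7/4)*(s + 1/4)*(s + 7)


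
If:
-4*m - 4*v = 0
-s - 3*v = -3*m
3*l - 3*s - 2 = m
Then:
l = 2/3 - 19*v/3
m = -v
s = -6*v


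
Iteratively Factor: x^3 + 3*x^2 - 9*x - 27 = (x + 3)*(x^2 - 9) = (x - 3)*(x + 3)*(x + 3)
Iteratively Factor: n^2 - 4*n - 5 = (n - 5)*(n + 1)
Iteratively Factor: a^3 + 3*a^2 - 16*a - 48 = (a + 3)*(a^2 - 16) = (a + 3)*(a + 4)*(a - 4)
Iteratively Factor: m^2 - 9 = (m - 3)*(m + 3)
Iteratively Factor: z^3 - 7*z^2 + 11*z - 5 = (z - 5)*(z^2 - 2*z + 1) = (z - 5)*(z - 1)*(z - 1)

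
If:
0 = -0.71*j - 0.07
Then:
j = -0.10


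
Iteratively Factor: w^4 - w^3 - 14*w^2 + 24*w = (w)*(w^3 - w^2 - 14*w + 24) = w*(w + 4)*(w^2 - 5*w + 6) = w*(w - 3)*(w + 4)*(w - 2)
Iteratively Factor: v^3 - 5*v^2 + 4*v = (v)*(v^2 - 5*v + 4) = v*(v - 1)*(v - 4)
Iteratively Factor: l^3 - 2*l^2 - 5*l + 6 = (l + 2)*(l^2 - 4*l + 3) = (l - 1)*(l + 2)*(l - 3)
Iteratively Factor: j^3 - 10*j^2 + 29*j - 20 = (j - 1)*(j^2 - 9*j + 20) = (j - 4)*(j - 1)*(j - 5)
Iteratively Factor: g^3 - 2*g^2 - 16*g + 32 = (g - 2)*(g^2 - 16) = (g - 4)*(g - 2)*(g + 4)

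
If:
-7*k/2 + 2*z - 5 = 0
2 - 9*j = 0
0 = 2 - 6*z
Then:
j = 2/9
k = -26/21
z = 1/3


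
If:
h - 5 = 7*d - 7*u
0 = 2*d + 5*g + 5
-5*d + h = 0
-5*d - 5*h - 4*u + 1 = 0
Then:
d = -13/218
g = -532/545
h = -65/218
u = 76/109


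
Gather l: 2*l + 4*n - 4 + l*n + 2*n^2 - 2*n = l*(n + 2) + 2*n^2 + 2*n - 4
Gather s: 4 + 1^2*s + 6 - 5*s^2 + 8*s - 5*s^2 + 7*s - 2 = -10*s^2 + 16*s + 8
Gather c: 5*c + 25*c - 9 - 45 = 30*c - 54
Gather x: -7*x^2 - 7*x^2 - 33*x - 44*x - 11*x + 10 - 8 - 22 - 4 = -14*x^2 - 88*x - 24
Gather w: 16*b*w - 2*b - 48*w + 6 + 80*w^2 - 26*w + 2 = -2*b + 80*w^2 + w*(16*b - 74) + 8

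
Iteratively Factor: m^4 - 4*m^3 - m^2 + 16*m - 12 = (m + 2)*(m^3 - 6*m^2 + 11*m - 6) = (m - 2)*(m + 2)*(m^2 - 4*m + 3) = (m - 2)*(m - 1)*(m + 2)*(m - 3)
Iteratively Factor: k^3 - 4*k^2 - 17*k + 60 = (k - 3)*(k^2 - k - 20) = (k - 5)*(k - 3)*(k + 4)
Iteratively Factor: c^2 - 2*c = (c - 2)*(c)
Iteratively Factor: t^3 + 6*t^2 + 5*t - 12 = (t - 1)*(t^2 + 7*t + 12) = (t - 1)*(t + 3)*(t + 4)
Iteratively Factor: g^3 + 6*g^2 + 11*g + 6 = (g + 1)*(g^2 + 5*g + 6) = (g + 1)*(g + 2)*(g + 3)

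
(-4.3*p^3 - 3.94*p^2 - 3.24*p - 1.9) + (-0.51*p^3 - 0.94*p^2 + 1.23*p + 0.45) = -4.81*p^3 - 4.88*p^2 - 2.01*p - 1.45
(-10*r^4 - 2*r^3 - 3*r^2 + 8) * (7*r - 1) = -70*r^5 - 4*r^4 - 19*r^3 + 3*r^2 + 56*r - 8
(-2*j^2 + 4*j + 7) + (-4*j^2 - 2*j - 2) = -6*j^2 + 2*j + 5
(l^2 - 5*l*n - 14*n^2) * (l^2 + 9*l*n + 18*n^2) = l^4 + 4*l^3*n - 41*l^2*n^2 - 216*l*n^3 - 252*n^4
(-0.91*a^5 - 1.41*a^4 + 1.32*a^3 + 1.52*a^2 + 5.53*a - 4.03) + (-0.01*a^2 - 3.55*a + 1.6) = -0.91*a^5 - 1.41*a^4 + 1.32*a^3 + 1.51*a^2 + 1.98*a - 2.43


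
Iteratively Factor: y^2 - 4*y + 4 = (y - 2)*(y - 2)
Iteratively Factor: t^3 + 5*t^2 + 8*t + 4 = (t + 2)*(t^2 + 3*t + 2) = (t + 1)*(t + 2)*(t + 2)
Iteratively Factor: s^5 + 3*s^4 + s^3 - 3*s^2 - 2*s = (s - 1)*(s^4 + 4*s^3 + 5*s^2 + 2*s) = (s - 1)*(s + 2)*(s^3 + 2*s^2 + s) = (s - 1)*(s + 1)*(s + 2)*(s^2 + s) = (s - 1)*(s + 1)^2*(s + 2)*(s)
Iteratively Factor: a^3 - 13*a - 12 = (a - 4)*(a^2 + 4*a + 3) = (a - 4)*(a + 1)*(a + 3)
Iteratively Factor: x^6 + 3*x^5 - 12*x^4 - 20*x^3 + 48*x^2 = (x - 2)*(x^5 + 5*x^4 - 2*x^3 - 24*x^2) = x*(x - 2)*(x^4 + 5*x^3 - 2*x^2 - 24*x) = x^2*(x - 2)*(x^3 + 5*x^2 - 2*x - 24) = x^2*(x - 2)^2*(x^2 + 7*x + 12) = x^2*(x - 2)^2*(x + 4)*(x + 3)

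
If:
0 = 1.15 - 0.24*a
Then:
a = 4.79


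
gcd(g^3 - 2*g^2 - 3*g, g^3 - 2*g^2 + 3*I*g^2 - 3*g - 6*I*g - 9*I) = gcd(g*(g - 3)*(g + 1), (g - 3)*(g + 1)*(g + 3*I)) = g^2 - 2*g - 3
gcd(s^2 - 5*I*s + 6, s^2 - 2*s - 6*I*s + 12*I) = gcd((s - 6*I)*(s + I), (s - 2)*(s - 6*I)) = s - 6*I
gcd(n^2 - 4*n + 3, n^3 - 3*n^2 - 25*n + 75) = n - 3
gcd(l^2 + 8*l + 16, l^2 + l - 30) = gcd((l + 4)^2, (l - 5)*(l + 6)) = 1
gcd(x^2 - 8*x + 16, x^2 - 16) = x - 4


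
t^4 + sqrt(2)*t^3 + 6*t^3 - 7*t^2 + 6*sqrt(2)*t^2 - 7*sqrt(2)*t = t*(t - 1)*(t + 7)*(t + sqrt(2))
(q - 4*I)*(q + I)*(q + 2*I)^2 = q^4 + I*q^3 + 12*q^2 + 28*I*q - 16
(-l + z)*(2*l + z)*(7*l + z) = -14*l^3 + 5*l^2*z + 8*l*z^2 + z^3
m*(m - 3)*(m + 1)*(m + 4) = m^4 + 2*m^3 - 11*m^2 - 12*m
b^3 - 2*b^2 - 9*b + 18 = (b - 3)*(b - 2)*(b + 3)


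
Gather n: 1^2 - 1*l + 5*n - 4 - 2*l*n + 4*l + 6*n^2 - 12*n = 3*l + 6*n^2 + n*(-2*l - 7) - 3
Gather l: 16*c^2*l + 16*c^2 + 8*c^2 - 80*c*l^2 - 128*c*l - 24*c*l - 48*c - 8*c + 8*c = 24*c^2 - 80*c*l^2 - 48*c + l*(16*c^2 - 152*c)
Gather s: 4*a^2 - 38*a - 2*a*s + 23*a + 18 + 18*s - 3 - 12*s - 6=4*a^2 - 15*a + s*(6 - 2*a) + 9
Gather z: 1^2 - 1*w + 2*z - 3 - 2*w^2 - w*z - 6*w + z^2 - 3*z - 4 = -2*w^2 - 7*w + z^2 + z*(-w - 1) - 6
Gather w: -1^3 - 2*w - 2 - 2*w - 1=-4*w - 4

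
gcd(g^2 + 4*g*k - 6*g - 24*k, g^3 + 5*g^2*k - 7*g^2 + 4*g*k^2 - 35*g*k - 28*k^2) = g + 4*k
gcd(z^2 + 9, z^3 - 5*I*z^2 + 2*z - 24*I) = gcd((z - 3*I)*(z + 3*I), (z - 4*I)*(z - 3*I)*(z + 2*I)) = z - 3*I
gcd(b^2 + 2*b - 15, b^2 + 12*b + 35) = b + 5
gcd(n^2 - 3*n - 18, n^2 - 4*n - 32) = 1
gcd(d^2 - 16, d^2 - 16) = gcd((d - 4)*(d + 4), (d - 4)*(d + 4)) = d^2 - 16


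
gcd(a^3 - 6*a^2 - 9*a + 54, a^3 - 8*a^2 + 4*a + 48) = a - 6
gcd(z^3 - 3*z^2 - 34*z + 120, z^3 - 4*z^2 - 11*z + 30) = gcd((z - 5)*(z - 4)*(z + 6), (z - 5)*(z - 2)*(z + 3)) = z - 5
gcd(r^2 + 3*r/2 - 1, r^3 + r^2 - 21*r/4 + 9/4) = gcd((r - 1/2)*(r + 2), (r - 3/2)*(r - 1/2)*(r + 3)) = r - 1/2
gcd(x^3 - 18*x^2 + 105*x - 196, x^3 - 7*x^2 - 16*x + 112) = x^2 - 11*x + 28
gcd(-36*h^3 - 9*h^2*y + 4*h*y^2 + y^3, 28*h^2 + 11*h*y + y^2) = 4*h + y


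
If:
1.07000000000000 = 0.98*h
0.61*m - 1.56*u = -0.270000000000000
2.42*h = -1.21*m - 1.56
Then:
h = 1.09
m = -3.47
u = -1.18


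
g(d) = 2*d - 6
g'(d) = 2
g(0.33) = -5.34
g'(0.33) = 2.00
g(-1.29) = -8.58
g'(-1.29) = 2.00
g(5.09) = 4.18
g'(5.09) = 2.00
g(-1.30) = -8.60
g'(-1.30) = 2.00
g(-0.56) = -7.12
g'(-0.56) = 2.00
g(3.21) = 0.42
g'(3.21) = 2.00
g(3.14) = 0.28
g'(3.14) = 2.00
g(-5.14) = -16.28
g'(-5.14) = 2.00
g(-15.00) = -36.00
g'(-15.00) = 2.00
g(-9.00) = -24.00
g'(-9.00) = 2.00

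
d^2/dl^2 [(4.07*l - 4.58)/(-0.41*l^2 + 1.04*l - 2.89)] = (-(0.82*l - 1.04)*(1.64*l - 2.08)*(4.07*l - 4.58) + (10.0122*l - 12.2212)*(0.41*l^2 - 1.04*l + 2.89))/(0.41*l^2 - 1.04*l + 2.89)^3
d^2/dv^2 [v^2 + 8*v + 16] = 2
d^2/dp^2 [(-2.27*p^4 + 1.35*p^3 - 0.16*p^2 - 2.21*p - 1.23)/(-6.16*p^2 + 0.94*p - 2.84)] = (172.273024*p^6 - 78.8652480000001*p^5 + 250.30836*p^4 + 117.461768*p^3 + 504.574608*p^2 - 340.040256*p - 26.481944)/(233.744896*p^6 - 107.006592*p^5 + 339.62544*p^4 - 99.499*p^3 + 156.58056*p^2 - 22.744992*p + 22.906304)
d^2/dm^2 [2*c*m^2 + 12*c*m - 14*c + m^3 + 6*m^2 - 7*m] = 4*c + 6*m + 12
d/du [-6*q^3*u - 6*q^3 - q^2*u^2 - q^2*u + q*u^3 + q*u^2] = q*(-6*q^2 - 2*q*u - q + 3*u^2 + 2*u)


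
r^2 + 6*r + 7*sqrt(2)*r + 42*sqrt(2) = (r + 6)*(r + 7*sqrt(2))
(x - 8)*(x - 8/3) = x^2 - 32*x/3 + 64/3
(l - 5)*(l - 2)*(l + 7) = l^3 - 39*l + 70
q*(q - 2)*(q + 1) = q^3 - q^2 - 2*q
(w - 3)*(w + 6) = w^2 + 3*w - 18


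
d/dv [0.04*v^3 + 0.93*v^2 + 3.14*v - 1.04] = 0.12*v^2 + 1.86*v + 3.14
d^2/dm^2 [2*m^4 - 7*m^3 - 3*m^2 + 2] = 24*m^2 - 42*m - 6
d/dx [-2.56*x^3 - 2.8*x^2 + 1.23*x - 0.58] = -7.68*x^2 - 5.6*x + 1.23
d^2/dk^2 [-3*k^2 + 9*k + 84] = -6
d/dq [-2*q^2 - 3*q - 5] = -4*q - 3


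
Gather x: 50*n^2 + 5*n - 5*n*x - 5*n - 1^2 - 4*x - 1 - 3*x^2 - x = 50*n^2 - 3*x^2 + x*(-5*n - 5) - 2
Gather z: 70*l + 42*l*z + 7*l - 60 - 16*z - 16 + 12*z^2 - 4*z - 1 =77*l + 12*z^2 + z*(42*l - 20) - 77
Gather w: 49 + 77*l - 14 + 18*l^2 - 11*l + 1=18*l^2 + 66*l + 36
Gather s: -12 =-12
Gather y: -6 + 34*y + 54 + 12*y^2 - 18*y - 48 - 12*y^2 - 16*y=0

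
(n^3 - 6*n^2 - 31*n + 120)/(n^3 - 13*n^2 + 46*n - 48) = (n + 5)/(n - 2)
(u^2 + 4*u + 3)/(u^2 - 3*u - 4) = (u + 3)/(u - 4)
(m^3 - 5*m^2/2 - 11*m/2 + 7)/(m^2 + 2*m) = m - 9/2 + 7/(2*m)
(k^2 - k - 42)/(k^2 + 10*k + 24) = (k - 7)/(k + 4)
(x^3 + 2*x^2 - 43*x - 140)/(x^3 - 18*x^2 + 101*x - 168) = (x^2 + 9*x + 20)/(x^2 - 11*x + 24)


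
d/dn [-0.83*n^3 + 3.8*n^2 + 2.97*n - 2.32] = -2.49*n^2 + 7.6*n + 2.97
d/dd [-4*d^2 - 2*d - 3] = -8*d - 2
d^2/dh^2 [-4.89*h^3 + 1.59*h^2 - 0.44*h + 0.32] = 3.18 - 29.34*h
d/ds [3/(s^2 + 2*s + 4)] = 6*(-s - 1)/(s^2 + 2*s + 4)^2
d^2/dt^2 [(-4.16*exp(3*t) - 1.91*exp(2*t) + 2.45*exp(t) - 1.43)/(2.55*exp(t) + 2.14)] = (-108.2016*exp(4*t) - 262.132095*exp(3*t) - 202.728834*exp(2*t) - 57.656369*exp(t) + 19.02353)*exp(t)/(16.581375*exp(3*t) + 41.74605*exp(2*t) + 35.03394*exp(t) + 9.800344)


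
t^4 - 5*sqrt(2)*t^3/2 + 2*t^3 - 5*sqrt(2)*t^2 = t^2*(t + 2)*(t - 5*sqrt(2)/2)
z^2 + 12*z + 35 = (z + 5)*(z + 7)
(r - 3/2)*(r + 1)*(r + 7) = r^3 + 13*r^2/2 - 5*r - 21/2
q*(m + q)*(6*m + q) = 6*m^2*q + 7*m*q^2 + q^3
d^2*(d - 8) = d^3 - 8*d^2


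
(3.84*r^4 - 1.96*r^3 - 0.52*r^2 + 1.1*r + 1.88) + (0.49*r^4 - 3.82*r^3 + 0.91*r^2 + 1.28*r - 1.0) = 4.33*r^4 - 5.78*r^3 + 0.39*r^2 + 2.38*r + 0.88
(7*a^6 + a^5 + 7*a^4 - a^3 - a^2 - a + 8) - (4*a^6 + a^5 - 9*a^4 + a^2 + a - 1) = 3*a^6 + 16*a^4 - a^3 - 2*a^2 - 2*a + 9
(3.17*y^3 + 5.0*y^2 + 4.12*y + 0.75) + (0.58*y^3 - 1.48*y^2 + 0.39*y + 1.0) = 3.75*y^3 + 3.52*y^2 + 4.51*y + 1.75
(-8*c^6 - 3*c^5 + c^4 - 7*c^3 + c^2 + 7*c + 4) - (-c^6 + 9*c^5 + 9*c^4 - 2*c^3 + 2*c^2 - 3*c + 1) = -7*c^6 - 12*c^5 - 8*c^4 - 5*c^3 - c^2 + 10*c + 3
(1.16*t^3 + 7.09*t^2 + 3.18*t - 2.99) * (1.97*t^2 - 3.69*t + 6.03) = 2.2852*t^5 + 9.6869*t^4 - 12.9027*t^3 + 25.1282*t^2 + 30.2085*t - 18.0297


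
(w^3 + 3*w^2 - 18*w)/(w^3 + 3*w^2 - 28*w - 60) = w*(w - 3)/(w^2 - 3*w - 10)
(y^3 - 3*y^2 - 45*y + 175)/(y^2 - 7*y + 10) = (y^2 + 2*y - 35)/(y - 2)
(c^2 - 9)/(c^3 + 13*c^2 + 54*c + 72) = (c - 3)/(c^2 + 10*c + 24)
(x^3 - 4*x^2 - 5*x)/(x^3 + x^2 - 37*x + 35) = x*(x + 1)/(x^2 + 6*x - 7)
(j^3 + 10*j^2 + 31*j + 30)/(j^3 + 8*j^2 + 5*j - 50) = (j^2 + 5*j + 6)/(j^2 + 3*j - 10)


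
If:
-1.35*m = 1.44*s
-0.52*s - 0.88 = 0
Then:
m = 1.81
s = -1.69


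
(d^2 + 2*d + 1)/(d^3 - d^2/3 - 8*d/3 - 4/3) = 3*(d + 1)/(3*d^2 - 4*d - 4)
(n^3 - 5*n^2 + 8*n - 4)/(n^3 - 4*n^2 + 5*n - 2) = (n - 2)/(n - 1)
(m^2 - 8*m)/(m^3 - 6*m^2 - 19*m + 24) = m/(m^2 + 2*m - 3)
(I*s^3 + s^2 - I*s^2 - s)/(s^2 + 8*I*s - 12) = s*(I*s^2 + s - I*s - 1)/(s^2 + 8*I*s - 12)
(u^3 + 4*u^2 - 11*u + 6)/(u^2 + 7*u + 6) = (u^2 - 2*u + 1)/(u + 1)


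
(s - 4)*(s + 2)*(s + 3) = s^3 + s^2 - 14*s - 24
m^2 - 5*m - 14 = (m - 7)*(m + 2)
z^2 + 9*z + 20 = (z + 4)*(z + 5)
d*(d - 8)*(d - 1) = d^3 - 9*d^2 + 8*d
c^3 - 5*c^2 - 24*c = c*(c - 8)*(c + 3)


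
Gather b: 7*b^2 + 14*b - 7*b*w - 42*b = 7*b^2 + b*(-7*w - 28)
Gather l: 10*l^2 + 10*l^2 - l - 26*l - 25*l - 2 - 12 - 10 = 20*l^2 - 52*l - 24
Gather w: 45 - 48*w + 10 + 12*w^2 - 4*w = 12*w^2 - 52*w + 55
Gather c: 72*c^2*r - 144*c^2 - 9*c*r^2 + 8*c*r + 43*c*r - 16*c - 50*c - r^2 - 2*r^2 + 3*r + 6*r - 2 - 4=c^2*(72*r - 144) + c*(-9*r^2 + 51*r - 66) - 3*r^2 + 9*r - 6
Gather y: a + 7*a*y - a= 7*a*y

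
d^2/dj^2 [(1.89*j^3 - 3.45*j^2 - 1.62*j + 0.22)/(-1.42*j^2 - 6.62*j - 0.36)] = (3.5527136788005e-15*j^5 + 2.8421709430404e-14*j^4 - 222.05352*j^3 - 40.268976*j^2 - 18.847056*j - 25.885136)/(2.863288*j^6 + 40.045704*j^5 + 188.869656*j^4 + 310.422392*j^3 + 47.882448*j^2 + 2.573856*j + 0.046656)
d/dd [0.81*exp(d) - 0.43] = 0.81*exp(d)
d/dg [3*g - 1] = 3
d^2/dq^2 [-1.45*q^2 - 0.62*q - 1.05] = -2.90000000000000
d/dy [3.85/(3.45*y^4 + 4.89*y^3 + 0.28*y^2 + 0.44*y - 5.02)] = (-53.13*y^3 - 56.4795*y^2 - 2.156*y - 1.694)/(3.45*y^4 + 4.89*y^3 + 0.28*y^2 + 0.44*y - 5.02)^2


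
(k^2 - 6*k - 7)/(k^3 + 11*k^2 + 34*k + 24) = (k - 7)/(k^2 + 10*k + 24)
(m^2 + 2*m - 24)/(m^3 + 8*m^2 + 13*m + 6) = (m - 4)/(m^2 + 2*m + 1)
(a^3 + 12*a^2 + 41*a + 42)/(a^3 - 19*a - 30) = (a + 7)/(a - 5)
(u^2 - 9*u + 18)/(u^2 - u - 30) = (u - 3)/(u + 5)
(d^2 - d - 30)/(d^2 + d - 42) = (d + 5)/(d + 7)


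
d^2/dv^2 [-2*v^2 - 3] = -4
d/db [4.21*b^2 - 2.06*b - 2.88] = 8.42*b - 2.06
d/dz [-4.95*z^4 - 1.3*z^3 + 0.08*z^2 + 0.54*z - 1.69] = -19.8*z^3 - 3.9*z^2 + 0.16*z + 0.54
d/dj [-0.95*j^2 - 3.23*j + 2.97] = -1.9*j - 3.23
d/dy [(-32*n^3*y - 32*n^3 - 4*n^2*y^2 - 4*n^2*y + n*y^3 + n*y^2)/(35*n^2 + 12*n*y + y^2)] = n*(-1120*n^4 - 280*n^3*y + 244*n^3 + 89*n^2*y^2 + 134*n^2*y + 24*n*y^3 + 16*n*y^2 + y^4)/(1225*n^4 + 840*n^3*y + 214*n^2*y^2 + 24*n*y^3 + y^4)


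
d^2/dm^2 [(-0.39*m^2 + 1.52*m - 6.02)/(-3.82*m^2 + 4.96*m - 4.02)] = (-29.58208*m^3 + 491.143512*m^2 - 544.322496*m + 63.302152)/(55.742968*m^6 - 217.134912*m^5 + 457.91868*m^4 - 579.0304*m^3 + 481.89348*m^2 - 240.466752*m + 64.964808)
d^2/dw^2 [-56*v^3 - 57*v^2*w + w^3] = 6*w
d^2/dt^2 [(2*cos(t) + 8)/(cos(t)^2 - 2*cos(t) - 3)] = 2*(9*sin(t)^4*cos(t) + 18*sin(t)^4 - 70*sin(t)^2 + 17*cos(t)/2 - cos(5*t)/2 + 8)/(sin(t)^2 + 2*cos(t) + 2)^3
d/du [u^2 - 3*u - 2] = 2*u - 3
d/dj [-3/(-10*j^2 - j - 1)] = 3*(-20*j - 1)/(10*j^2 + j + 1)^2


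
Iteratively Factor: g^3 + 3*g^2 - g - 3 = (g + 1)*(g^2 + 2*g - 3) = (g + 1)*(g + 3)*(g - 1)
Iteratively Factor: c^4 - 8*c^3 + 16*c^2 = (c - 4)*(c^3 - 4*c^2) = c*(c - 4)*(c^2 - 4*c) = c*(c - 4)^2*(c)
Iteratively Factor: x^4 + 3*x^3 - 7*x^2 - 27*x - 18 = (x + 3)*(x^3 - 7*x - 6) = (x + 1)*(x + 3)*(x^2 - x - 6) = (x - 3)*(x + 1)*(x + 3)*(x + 2)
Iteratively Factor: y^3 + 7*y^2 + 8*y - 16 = (y + 4)*(y^2 + 3*y - 4) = (y - 1)*(y + 4)*(y + 4)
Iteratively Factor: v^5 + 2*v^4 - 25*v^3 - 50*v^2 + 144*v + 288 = (v - 3)*(v^4 + 5*v^3 - 10*v^2 - 80*v - 96) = (v - 3)*(v + 4)*(v^3 + v^2 - 14*v - 24) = (v - 3)*(v + 3)*(v + 4)*(v^2 - 2*v - 8) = (v - 4)*(v - 3)*(v + 3)*(v + 4)*(v + 2)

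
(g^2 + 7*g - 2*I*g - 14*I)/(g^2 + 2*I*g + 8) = (g + 7)/(g + 4*I)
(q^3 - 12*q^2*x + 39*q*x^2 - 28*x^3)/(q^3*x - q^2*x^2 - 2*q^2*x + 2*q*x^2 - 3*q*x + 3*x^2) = (q^2 - 11*q*x + 28*x^2)/(x*(q^2 - 2*q - 3))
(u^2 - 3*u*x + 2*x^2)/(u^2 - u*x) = (u - 2*x)/u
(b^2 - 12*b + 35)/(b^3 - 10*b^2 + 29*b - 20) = (b - 7)/(b^2 - 5*b + 4)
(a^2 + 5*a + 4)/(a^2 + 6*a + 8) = (a + 1)/(a + 2)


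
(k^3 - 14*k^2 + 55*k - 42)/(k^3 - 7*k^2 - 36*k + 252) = (k - 1)/(k + 6)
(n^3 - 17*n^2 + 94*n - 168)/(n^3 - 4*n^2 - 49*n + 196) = (n - 6)/(n + 7)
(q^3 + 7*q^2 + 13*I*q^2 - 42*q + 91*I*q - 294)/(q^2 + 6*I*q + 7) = (q^2 + q*(7 + 6*I) + 42*I)/(q - I)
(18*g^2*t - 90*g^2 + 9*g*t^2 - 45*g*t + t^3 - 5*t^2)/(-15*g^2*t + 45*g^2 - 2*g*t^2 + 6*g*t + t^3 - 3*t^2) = (6*g*t - 30*g + t^2 - 5*t)/(-5*g*t + 15*g + t^2 - 3*t)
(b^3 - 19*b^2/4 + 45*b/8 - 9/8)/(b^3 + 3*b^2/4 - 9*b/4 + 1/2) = (b^2 - 9*b/2 + 9/2)/(b^2 + b - 2)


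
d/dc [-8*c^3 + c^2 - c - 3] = -24*c^2 + 2*c - 1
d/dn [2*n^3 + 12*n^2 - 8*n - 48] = 6*n^2 + 24*n - 8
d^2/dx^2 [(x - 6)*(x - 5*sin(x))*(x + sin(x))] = 4*x^2*sin(x) - 24*x*sin(x) - 16*x*cos(x) - 10*x*cos(2*x) + 6*x - 8*sin(x) - 10*sin(2*x) + 48*cos(x) + 60*cos(2*x) - 12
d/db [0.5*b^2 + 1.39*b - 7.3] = 1.0*b + 1.39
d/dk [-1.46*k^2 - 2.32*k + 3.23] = -2.92*k - 2.32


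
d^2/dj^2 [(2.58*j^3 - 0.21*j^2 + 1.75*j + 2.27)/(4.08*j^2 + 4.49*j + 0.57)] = (5.6843418860808e-14*j^5 + 1.13686837721616e-13*j^4 + 157.982484*j^3 + 269.272188*j^2 + 230.118156*j + 71.874622)/(67.917312*j^6 + 224.227008*j^5 + 275.224968*j^4 + 153.170513*j^3 + 38.450547*j^2 + 4.376403*j + 0.185193)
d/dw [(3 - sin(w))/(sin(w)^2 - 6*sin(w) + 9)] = cos(w)/(sin(w) - 3)^2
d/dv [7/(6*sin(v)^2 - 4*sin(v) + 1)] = 28*(1 - 3*sin(v))*cos(v)/(6*sin(v)^2 - 4*sin(v) + 1)^2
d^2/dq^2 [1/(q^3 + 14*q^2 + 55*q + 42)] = 2*(-(3*q + 14)*(q^3 + 14*q^2 + 55*q + 42) + (3*q^2 + 28*q + 55)^2)/(q^3 + 14*q^2 + 55*q + 42)^3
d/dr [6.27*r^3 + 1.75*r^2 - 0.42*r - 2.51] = 18.81*r^2 + 3.5*r - 0.42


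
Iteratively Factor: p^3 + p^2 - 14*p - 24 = (p + 2)*(p^2 - p - 12) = (p + 2)*(p + 3)*(p - 4)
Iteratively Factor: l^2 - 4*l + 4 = (l - 2)*(l - 2)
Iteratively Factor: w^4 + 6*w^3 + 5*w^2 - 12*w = (w)*(w^3 + 6*w^2 + 5*w - 12) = w*(w - 1)*(w^2 + 7*w + 12) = w*(w - 1)*(w + 3)*(w + 4)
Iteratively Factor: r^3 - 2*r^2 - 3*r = (r)*(r^2 - 2*r - 3) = r*(r + 1)*(r - 3)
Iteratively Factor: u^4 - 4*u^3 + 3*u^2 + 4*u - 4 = (u - 2)*(u^3 - 2*u^2 - u + 2) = (u - 2)*(u + 1)*(u^2 - 3*u + 2) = (u - 2)^2*(u + 1)*(u - 1)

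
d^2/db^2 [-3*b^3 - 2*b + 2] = -18*b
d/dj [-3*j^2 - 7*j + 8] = -6*j - 7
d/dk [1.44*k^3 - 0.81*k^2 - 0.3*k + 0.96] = 4.32*k^2 - 1.62*k - 0.3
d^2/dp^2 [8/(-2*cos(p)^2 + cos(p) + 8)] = 8*(-16*sin(p)^4 + 73*sin(p)^2 + cos(p)/2 + 3*cos(3*p)/2 - 23)/(2*sin(p)^2 + cos(p) + 6)^3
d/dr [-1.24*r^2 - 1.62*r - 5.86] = -2.48*r - 1.62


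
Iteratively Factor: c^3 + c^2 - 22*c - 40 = (c + 4)*(c^2 - 3*c - 10) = (c + 2)*(c + 4)*(c - 5)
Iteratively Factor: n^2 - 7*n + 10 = (n - 2)*(n - 5)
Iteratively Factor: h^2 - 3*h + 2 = (h - 1)*(h - 2)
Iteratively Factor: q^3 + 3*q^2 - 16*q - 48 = (q + 4)*(q^2 - q - 12) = (q + 3)*(q + 4)*(q - 4)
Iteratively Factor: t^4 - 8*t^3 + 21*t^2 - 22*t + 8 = (t - 4)*(t^3 - 4*t^2 + 5*t - 2) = (t - 4)*(t - 2)*(t^2 - 2*t + 1) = (t - 4)*(t - 2)*(t - 1)*(t - 1)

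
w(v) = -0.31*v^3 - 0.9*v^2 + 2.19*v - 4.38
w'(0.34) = 1.47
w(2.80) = -12.11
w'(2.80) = -10.14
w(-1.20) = -7.77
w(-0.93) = -6.95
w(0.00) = -4.38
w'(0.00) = 2.19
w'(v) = -0.93*v^2 - 1.8*v + 2.19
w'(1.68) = -3.46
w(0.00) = -4.38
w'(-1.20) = 3.01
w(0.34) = -3.75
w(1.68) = -4.71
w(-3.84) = -8.51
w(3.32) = -18.37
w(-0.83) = -6.64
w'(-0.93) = 3.06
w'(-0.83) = 3.04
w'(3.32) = -14.04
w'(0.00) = 2.19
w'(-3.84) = -4.61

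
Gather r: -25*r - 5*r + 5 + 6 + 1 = 12 - 30*r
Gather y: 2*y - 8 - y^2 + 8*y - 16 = -y^2 + 10*y - 24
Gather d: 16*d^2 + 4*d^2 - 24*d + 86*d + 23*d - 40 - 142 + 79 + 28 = 20*d^2 + 85*d - 75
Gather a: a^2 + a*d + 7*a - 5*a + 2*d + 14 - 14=a^2 + a*(d + 2) + 2*d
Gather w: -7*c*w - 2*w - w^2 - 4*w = -w^2 + w*(-7*c - 6)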